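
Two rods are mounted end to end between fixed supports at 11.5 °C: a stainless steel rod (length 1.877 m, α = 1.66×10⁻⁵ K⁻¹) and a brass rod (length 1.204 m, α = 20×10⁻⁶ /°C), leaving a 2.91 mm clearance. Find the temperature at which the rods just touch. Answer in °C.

T = 64.2 °C

Gap closes when ΔL₁ + ΔL₂ = 2.91 mm = 2.91×10⁻³ m
(α₁L₁ + α₂L₂)ΔT = g
α₁L₁ + α₂L₂ = 1.66×10⁻⁵×1.877 + 20×10⁻⁶×1.204 = 5.52382×10⁻⁵ m/K
ΔT = 2.91×10⁻³ / 5.52382×10⁻⁵ = 52.681 K
T = 11.5 + 52.681 = 64.181 °C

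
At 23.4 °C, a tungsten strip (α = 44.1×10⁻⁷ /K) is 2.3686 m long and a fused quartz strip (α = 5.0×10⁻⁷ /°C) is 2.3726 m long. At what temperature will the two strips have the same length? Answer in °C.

T = 455.4 °C

L₁(1 + α₁ΔT) = L₂(1 + α₂ΔT) ⇒ ΔT = (L₂ − L₁)/(α₁L₁ − α₂L₂)
L₂ − L₁ = 2.3726 − 2.3686 = 4.00×10⁻³ m
α₁L₁ − α₂L₂ = 44.1×10⁻⁷×2.3686 − 5.0×10⁻⁷×2.3726 = 9.259226×10⁻⁶ m/K
ΔT = 4.00×10⁻³ / 9.259226×10⁻⁶ = 432.002 K
T = 23.4 + 432.002 = 455.402 °C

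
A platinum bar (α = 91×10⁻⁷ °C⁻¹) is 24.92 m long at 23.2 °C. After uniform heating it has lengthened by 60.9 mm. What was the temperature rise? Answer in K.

ΔT = 269 K

ΔL = αL₀ΔT ⇒ ΔT = ΔL / (αL₀)
ΔT = 60.9×10⁻³ m / (91×10⁻⁷ × 24.92 m) = 268.55 K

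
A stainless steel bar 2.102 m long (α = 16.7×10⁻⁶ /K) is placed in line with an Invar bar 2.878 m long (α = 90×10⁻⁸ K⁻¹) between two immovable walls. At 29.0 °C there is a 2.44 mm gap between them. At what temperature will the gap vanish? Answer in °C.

T = 93.7 °C

Gap closes when ΔL₁ + ΔL₂ = 2.44 mm = 2.44×10⁻³ m
(α₁L₁ + α₂L₂)ΔT = g
α₁L₁ + α₂L₂ = 16.7×10⁻⁶×2.102 + 90×10⁻⁸×2.878 = 3.76936×10⁻⁵ m/K
ΔT = 2.44×10⁻³ / 3.76936×10⁻⁵ = 64.732 K
T = 29.0 + 64.732 = 93.732 °C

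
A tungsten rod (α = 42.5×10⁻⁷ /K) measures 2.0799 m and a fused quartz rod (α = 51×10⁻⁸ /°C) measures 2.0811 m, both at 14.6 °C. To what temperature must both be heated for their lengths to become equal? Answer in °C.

L₁(1 + α₁ΔT) = L₂(1 + α₂ΔT) ⇒ ΔT = (L₂ − L₁)/(α₁L₁ − α₂L₂)
L₂ − L₁ = 2.0811 − 2.0799 = 1.20×10⁻³ m
α₁L₁ − α₂L₂ = 42.5×10⁻⁷×2.0799 − 51×10⁻⁸×2.0811 = 7.778214×10⁻⁶ m/K
ΔT = 1.20×10⁻³ / 7.778214×10⁻⁶ = 154.277 K
T = 14.6 + 154.277 = 168.877 °C

T = 168.9 °C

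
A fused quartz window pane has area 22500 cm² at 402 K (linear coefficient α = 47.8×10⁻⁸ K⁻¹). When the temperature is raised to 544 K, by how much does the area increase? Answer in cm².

ΔA = 3.05 cm²

Area coefficient ≈ 2α; |ΔT| = 142 K
ΔA = 2αA₀ΔT = 2(47.8×10⁻⁸)(22500)(142) = 3.05 cm²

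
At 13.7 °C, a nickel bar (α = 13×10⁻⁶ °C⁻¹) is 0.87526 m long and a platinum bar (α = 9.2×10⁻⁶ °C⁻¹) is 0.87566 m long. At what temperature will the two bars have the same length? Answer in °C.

Equal length when α₁L₁ΔT − α₂L₂ΔT = L₂ − L₁ = 4.00×10⁻⁴ m
α₁L₁ = 1.137838×10⁻⁵, α₂L₂ = 8.056072×10⁻⁶ → Δ(αL) = 3.322308×10⁻⁶ m/K
ΔT = 4.00×10⁻⁴ / 3.322308×10⁻⁶ = 120.398 K, so T = 13.7 + 120.398 = 134.098 °C

T = 134.1 °C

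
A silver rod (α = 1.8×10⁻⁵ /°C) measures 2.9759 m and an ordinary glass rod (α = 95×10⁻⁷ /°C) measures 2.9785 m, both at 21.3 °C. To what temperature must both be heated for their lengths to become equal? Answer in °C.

T = 124.2 °C

Equal length when α₁L₁ΔT − α₂L₂ΔT = L₂ − L₁ = 2.60×10⁻³ m
α₁L₁ = 5.35662×10⁻⁵, α₂L₂ = 2.829575×10⁻⁵ → Δ(αL) = 2.527045×10⁻⁵ m/K
ΔT = 2.60×10⁻³ / 2.527045×10⁻⁵ = 102.887 K, so T = 21.3 + 102.887 = 124.187 °C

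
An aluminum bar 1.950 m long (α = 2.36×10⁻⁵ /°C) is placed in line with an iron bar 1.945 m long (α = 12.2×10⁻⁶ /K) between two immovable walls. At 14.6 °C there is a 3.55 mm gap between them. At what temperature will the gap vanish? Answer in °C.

T = 65.5 °C

α₁L₁ = 4.602×10⁻⁵ m/K, α₂L₂ = 2.3729×10⁻⁵ m/K → total 6.9749×10⁻⁵ m/K
ΔT = g/(α₁L₁+α₂L₂) = 3.55×10⁻³ / 6.9749×10⁻⁵ = 50.897 K
T = 14.6 + 50.897 = 65.497 °C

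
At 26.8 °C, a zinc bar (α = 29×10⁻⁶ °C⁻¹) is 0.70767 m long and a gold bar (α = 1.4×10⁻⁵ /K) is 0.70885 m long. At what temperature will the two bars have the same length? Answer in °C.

T = 138.1 °C

Equal length when α₁L₁ΔT − α₂L₂ΔT = L₂ − L₁ = 1.18×10⁻³ m
α₁L₁ = 2.052243×10⁻⁵, α₂L₂ = 9.9239×10⁻⁶ → Δ(αL) = 1.059853×10⁻⁵ m/K
ΔT = 1.18×10⁻³ / 1.059853×10⁻⁵ = 111.336 K, so T = 26.8 + 111.336 = 138.136 °C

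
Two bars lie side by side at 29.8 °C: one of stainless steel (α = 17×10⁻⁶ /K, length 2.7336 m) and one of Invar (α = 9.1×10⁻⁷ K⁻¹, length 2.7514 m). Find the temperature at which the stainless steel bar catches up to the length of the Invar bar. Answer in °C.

T = 434.6 °C

Equal length when α₁L₁ΔT − α₂L₂ΔT = L₂ − L₁ = 1.78×10⁻² m
α₁L₁ = 4.64712×10⁻⁵, α₂L₂ = 2.503774×10⁻⁶ → Δ(αL) = 4.3967426×10⁻⁵ m/K
ΔT = 1.78×10⁻² / 4.3967426×10⁻⁵ = 404.845 K, so T = 29.8 + 404.845 = 434.645 °C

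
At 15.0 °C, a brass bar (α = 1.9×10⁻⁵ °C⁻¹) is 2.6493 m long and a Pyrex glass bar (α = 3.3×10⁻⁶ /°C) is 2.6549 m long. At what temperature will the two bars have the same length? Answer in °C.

L₁(1 + α₁ΔT) = L₂(1 + α₂ΔT) ⇒ ΔT = (L₂ − L₁)/(α₁L₁ − α₂L₂)
L₂ − L₁ = 2.6549 − 2.6493 = 5.60×10⁻³ m
α₁L₁ − α₂L₂ = 1.9×10⁻⁵×2.6493 − 3.3×10⁻⁶×2.6549 = 4.157553×10⁻⁵ m/K
ΔT = 5.60×10⁻³ / 4.157553×10⁻⁵ = 134.695 K
T = 15.0 + 134.695 = 149.695 °C

T = 149.7 °C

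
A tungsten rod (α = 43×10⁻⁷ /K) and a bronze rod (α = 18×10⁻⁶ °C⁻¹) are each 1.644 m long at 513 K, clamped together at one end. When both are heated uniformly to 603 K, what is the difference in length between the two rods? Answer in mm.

2.03 mm

ΔT = 90 K
tungsten: ΔL = 43×10⁻⁷ × 1.644 m × 90 = 6.3623×10⁻⁴ m = 0.63623 mm
bronze: ΔL = 18×10⁻⁶ × 1.644 m × 90 = 2.6633×10⁻³ m = 2.6633 mm
difference = 2.6633 − 0.63623 = 2.02707 mm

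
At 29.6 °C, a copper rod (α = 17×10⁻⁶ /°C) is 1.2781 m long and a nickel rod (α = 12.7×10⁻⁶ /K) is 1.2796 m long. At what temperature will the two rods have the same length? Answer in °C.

T = 303.5 °C

L₁(1 + α₁ΔT) = L₂(1 + α₂ΔT) ⇒ ΔT = (L₂ − L₁)/(α₁L₁ − α₂L₂)
L₂ − L₁ = 1.2796 − 1.2781 = 1.50×10⁻³ m
α₁L₁ − α₂L₂ = 17×10⁻⁶×1.2781 − 12.7×10⁻⁶×1.2796 = 5.47678×10⁻⁶ m/K
ΔT = 1.50×10⁻³ / 5.47678×10⁻⁶ = 273.884 K
T = 29.6 + 273.884 = 303.484 °C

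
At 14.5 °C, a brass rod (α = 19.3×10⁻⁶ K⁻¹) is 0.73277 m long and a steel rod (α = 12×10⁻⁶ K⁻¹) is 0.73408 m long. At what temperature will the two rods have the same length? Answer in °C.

T = 260.1 °C

L₁(1 + α₁ΔT) = L₂(1 + α₂ΔT) ⇒ ΔT = (L₂ − L₁)/(α₁L₁ − α₂L₂)
L₂ − L₁ = 0.73408 − 0.73277 = 1.31×10⁻³ m
α₁L₁ − α₂L₂ = 19.3×10⁻⁶×0.73277 − 12×10⁻⁶×0.73408 = 5.333501×10⁻⁶ m/K
ΔT = 1.31×10⁻³ / 5.333501×10⁻⁶ = 245.617 K
T = 14.5 + 245.617 = 260.117 °C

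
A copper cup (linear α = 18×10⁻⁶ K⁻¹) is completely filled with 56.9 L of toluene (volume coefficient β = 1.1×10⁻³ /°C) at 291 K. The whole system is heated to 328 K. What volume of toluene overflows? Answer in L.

2.20 L

The cup also expands: β_container ≈ 3α = 5.4×10⁻⁵ /K
Net overflow = V₀(β_liq − 3α_cont)ΔT
β − 3α = 1.10×10⁻³ − 5.4×10⁻⁵ = 1.046×10⁻³ /K; ΔT = 37 K
ΔV = 56.9 × 1.046×10⁻³ × 37 = 2.20 L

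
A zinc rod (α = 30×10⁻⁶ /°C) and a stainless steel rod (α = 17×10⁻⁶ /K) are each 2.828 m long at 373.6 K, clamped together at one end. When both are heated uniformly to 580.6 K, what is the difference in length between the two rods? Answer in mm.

7.61 mm

ΔT = 207.0 K
zinc: ΔL = 30×10⁻⁶ × 2.828 m × 207.0 = 1.7562×10⁻² m = 17.562 mm
stainless steel: ΔL = 17×10⁻⁶ × 2.828 m × 207.0 = 9.9517×10⁻³ m = 9.9517 mm
difference = 17.562 − 9.9517 = 7.6103 mm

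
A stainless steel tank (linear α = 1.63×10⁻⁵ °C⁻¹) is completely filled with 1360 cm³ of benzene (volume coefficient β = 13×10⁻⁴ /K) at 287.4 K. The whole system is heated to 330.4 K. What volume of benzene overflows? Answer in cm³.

The tank also expands: β_container ≈ 3α = 4.89×10⁻⁵ /K
Net overflow = V₀(β_liq − 3α_cont)ΔT
β − 3α = 1.30×10⁻³ − 4.89×10⁻⁵ = 1.2511×10⁻³ /K; ΔT = 43.0 K
ΔV = 1360 × 1.2511×10⁻³ × 43.0 = 73.2 cm³

73.2 cm³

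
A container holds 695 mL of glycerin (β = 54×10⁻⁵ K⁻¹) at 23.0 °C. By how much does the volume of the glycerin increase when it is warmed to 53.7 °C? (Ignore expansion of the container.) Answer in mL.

ΔV = 11.5 mL

|ΔT| = |53.7 − 23.0| = 30.7 K
ΔV = βV₀ΔT = (54×10⁻⁵)(695)(30.7) = 11.5 mL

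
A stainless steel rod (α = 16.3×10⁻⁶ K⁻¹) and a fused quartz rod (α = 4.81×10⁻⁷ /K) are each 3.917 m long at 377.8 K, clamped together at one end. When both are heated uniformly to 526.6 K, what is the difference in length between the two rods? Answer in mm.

9.22 mm

ΔT = 148.8 K
stainless steel: ΔL = 16.3×10⁻⁶ × 3.917 m × 148.8 = 9.5004×10⁻³ m = 9.5004 mm
fused quartz: ΔL = 4.81×10⁻⁷ × 3.917 m × 148.8 = 2.8035×10⁻⁴ m = 0.28035 mm
difference = 9.5004 − 0.28035 = 9.22005 mm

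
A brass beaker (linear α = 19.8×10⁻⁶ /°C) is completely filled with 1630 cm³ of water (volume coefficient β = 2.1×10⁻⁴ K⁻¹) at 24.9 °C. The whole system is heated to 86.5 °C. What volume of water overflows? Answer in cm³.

The beaker also expands: β_container ≈ 3α = 5.94×10⁻⁵ /K
Net overflow = V₀(β_liq − 3α_cont)ΔT
β − 3α = 2.10×10⁻⁴ − 5.94×10⁻⁵ = 1.506×10⁻⁴ /K; ΔT = 61.6 K
ΔV = 1630 × 1.506×10⁻⁴ × 61.6 = 15.1 cm³

15.1 cm³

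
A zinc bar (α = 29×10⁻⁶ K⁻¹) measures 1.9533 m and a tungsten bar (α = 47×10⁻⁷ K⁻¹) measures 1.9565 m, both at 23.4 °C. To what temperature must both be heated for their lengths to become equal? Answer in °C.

Equal length when α₁L₁ΔT − α₂L₂ΔT = L₂ − L₁ = 3.20×10⁻³ m
α₁L₁ = 5.66457×10⁻⁵, α₂L₂ = 9.19555×10⁻⁶ → Δ(αL) = 4.745015×10⁻⁵ m/K
ΔT = 3.20×10⁻³ / 4.745015×10⁻⁵ = 67.4392 K, so T = 23.4 + 67.4392 = 90.8392 °C

T = 90.84 °C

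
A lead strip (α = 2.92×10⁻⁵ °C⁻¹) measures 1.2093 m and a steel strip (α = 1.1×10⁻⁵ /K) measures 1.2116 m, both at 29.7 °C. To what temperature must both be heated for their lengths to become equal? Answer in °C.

T = 134.3 °C

Equal length when α₁L₁ΔT − α₂L₂ΔT = L₂ − L₁ = 2.30×10⁻³ m
α₁L₁ = 3.531156×10⁻⁵, α₂L₂ = 1.33276×10⁻⁵ → Δ(αL) = 2.198396×10⁻⁵ m/K
ΔT = 2.30×10⁻³ / 2.198396×10⁻⁵ = 104.622 K, so T = 29.7 + 104.622 = 134.322 °C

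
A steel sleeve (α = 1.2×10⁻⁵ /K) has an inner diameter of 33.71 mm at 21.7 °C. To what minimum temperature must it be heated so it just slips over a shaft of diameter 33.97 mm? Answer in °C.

Required Δd = 33.97 − 33.71 = 0.26 mm
Δd = αd₀ΔT ⇒ ΔT = Δd/(αd₀) = 0.26 / (1.2×10⁻⁵ × 33.71) = 642.74 K
T_min = 21.7 + 642.74 = 664.44 °C

T = 664 °C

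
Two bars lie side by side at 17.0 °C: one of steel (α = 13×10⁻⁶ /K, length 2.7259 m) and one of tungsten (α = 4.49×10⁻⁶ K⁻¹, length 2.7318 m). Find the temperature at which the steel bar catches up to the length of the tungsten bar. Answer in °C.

Equal length when α₁L₁ΔT − α₂L₂ΔT = L₂ − L₁ = 5.90×10⁻³ m
α₁L₁ = 3.54367×10⁻⁵, α₂L₂ = 1.2265782×10⁻⁵ → Δ(αL) = 2.3170918×10⁻⁵ m/K
ΔT = 5.90×10⁻³ / 2.3170918×10⁻⁵ = 254.630 K, so T = 17.0 + 254.630 = 271.630 °C

T = 271.6 °C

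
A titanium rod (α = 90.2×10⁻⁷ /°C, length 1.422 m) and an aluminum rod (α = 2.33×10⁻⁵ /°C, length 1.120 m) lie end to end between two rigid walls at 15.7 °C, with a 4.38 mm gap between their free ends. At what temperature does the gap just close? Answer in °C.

α₁L₁ = 1.282644×10⁻⁵ m/K, α₂L₂ = 2.6096×10⁻⁵ m/K → total 3.892244×10⁻⁵ m/K
ΔT = g/(α₁L₁+α₂L₂) = 4.38×10⁻³ / 3.892244×10⁻⁵ = 112.53 K
T = 15.7 + 112.53 = 128.23 °C

T = 128 °C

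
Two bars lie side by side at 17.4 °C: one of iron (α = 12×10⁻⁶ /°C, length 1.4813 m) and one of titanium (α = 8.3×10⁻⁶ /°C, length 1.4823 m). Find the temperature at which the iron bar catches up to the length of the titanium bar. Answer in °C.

T = 200.1 °C

Equal length when α₁L₁ΔT − α₂L₂ΔT = L₂ − L₁ = 1.00×10⁻³ m
α₁L₁ = 1.77756×10⁻⁵, α₂L₂ = 1.230309×10⁻⁵ → Δ(αL) = 5.47251×10⁻⁶ m/K
ΔT = 1.00×10⁻³ / 5.47251×10⁻⁶ = 182.732 K, so T = 17.4 + 182.732 = 200.132 °C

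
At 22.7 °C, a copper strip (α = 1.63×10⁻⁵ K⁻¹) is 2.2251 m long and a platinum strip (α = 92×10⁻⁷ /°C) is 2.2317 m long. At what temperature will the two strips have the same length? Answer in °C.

T = 442.1 °C

Equal length when α₁L₁ΔT − α₂L₂ΔT = L₂ − L₁ = 6.60×10⁻³ m
α₁L₁ = 3.626913×10⁻⁵, α₂L₂ = 2.053164×10⁻⁵ → Δ(αL) = 1.573749×10⁻⁵ m/K
ΔT = 6.60×10⁻³ / 1.573749×10⁻⁵ = 419.381 K, so T = 22.7 + 419.381 = 442.081 °C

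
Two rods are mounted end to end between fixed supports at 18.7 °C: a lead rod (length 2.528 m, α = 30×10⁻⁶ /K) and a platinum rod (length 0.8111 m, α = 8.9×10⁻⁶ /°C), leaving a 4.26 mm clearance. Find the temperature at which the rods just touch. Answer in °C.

T = 70.0 °C

α₁L₁ = 7.584×10⁻⁵ m/K, α₂L₂ = 7.21879×10⁻⁶ m/K → total 8.305879×10⁻⁵ m/K
ΔT = g/(α₁L₁+α₂L₂) = 4.26×10⁻³ / 8.305879×10⁻⁵ = 51.289 K
T = 18.7 + 51.289 = 69.989 °C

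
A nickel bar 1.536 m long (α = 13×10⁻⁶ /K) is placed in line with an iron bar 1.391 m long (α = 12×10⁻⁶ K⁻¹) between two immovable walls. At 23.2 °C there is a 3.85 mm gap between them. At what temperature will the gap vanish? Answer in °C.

T = 128 °C

α₁L₁ = 1.9968×10⁻⁵ m/K, α₂L₂ = 1.6692×10⁻⁵ m/K → total 3.666×10⁻⁵ m/K
ΔT = g/(α₁L₁+α₂L₂) = 3.85×10⁻³ / 3.666×10⁻⁵ = 105.02 K
T = 23.2 + 105.02 = 128.22 °C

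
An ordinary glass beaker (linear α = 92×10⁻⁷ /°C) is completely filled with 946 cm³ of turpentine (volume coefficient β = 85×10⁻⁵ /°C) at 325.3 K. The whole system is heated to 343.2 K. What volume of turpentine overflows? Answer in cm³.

The beaker also expands: β_container ≈ 3α = 2.76×10⁻⁵ /K
Net overflow = V₀(β_liq − 3α_cont)ΔT
β − 3α = 8.50×10⁻⁴ − 2.76×10⁻⁵ = 8.224×10⁻⁴ /K; ΔT = 17.9 K
ΔV = 946 × 8.224×10⁻⁴ × 17.9 = 13.9 cm³

13.9 cm³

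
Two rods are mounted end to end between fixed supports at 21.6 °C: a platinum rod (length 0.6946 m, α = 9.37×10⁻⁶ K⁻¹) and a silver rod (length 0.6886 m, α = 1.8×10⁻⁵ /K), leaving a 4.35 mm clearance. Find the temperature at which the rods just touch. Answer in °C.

Gap closes when ΔL₁ + ΔL₂ = 4.35 mm = 4.35×10⁻³ m
(α₁L₁ + α₂L₂)ΔT = g
α₁L₁ + α₂L₂ = 9.37×10⁻⁶×0.6946 + 1.8×10⁻⁵×0.6886 = 1.8903202×10⁻⁵ m/K
ΔT = 4.35×10⁻³ / 1.8903202×10⁻⁵ = 230.12 K
T = 21.6 + 230.12 = 251.72 °C

T = 252 °C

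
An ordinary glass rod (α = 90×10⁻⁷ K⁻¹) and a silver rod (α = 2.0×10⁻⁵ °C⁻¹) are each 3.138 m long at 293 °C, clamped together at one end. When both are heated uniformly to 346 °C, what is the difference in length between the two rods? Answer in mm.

ΔT = 53 K
ordinary glass: ΔL = 90×10⁻⁷ × 3.138 m × 53 = 1.4968×10⁻³ m = 1.4968 mm
silver: ΔL = 2.0×10⁻⁵ × 3.138 m × 53 = 3.3263×10⁻³ m = 3.3263 mm
difference = 3.3263 − 1.4968 = 1.8295 mm

1.83 mm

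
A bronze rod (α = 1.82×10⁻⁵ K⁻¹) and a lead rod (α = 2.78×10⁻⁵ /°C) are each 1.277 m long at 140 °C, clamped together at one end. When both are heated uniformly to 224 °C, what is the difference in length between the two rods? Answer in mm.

1.03 mm

ΔT = 84 K
bronze: ΔL = 1.82×10⁻⁵ × 1.277 m × 84 = 1.9523×10⁻³ m = 1.9523 mm
lead: ΔL = 2.78×10⁻⁵ × 1.277 m × 84 = 2.9821×10⁻³ m = 2.9821 mm
difference = 2.9821 − 1.9523 = 1.0298 mm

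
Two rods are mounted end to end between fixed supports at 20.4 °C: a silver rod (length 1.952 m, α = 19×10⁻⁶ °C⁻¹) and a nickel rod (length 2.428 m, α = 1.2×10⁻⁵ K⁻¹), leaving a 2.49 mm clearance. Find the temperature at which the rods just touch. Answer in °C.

Gap closes when ΔL₁ + ΔL₂ = 2.49 mm = 2.49×10⁻³ m
(α₁L₁ + α₂L₂)ΔT = g
α₁L₁ + α₂L₂ = 19×10⁻⁶×1.952 + 1.2×10⁻⁵×2.428 = 6.6224×10⁻⁵ m/K
ΔT = 2.49×10⁻³ / 6.6224×10⁻⁵ = 37.600 K
T = 20.4 + 37.600 = 58.000 °C

T = 58.0 °C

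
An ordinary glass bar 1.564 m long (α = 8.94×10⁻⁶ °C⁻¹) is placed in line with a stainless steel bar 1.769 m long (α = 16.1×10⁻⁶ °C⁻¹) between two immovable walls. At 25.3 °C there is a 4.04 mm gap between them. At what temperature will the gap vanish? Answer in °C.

α₁L₁ = 1.398216×10⁻⁵ m/K, α₂L₂ = 2.84809×10⁻⁵ m/K → total 4.246306×10⁻⁵ m/K
ΔT = g/(α₁L₁+α₂L₂) = 4.04×10⁻³ / 4.246306×10⁻⁵ = 95.14 K
T = 25.3 + 95.14 = 120.44 °C

T = 120 °C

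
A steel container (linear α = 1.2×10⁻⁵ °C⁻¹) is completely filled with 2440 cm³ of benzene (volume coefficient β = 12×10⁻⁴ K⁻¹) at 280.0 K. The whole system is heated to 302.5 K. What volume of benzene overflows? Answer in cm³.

The container also expands: β_container ≈ 3α = 3.6×10⁻⁵ /K
Net overflow = V₀(β_liq − 3α_cont)ΔT
β − 3α = 1.20×10⁻³ − 3.6×10⁻⁵ = 1.164×10⁻³ /K; ΔT = 22.5 K
ΔV = 2440 × 1.164×10⁻³ × 22.5 = 63.9 cm³

63.9 cm³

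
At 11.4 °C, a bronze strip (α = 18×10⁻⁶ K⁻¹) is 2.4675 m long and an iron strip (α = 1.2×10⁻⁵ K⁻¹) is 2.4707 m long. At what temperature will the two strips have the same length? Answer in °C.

Equal length when α₁L₁ΔT − α₂L₂ΔT = L₂ − L₁ = 3.20×10⁻³ m
α₁L₁ = 4.4415×10⁻⁵, α₂L₂ = 2.96484×10⁻⁵ → Δ(αL) = 1.47666×10⁻⁵ m/K
ΔT = 3.20×10⁻³ / 1.47666×10⁻⁵ = 216.705 K, so T = 11.4 + 216.705 = 228.105 °C

T = 228.1 °C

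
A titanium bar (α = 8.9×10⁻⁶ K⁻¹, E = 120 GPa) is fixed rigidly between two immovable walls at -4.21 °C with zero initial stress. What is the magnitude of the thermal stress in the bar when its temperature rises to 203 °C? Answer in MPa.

σ = 221 MPa

Fully constrained: the free strain ε = αΔT is blocked, so σ = Eε = EαΔT.
|ΔT| = 207.21 K
σ = 120×10⁹ × 8.9×10⁻⁶ × 207.21 = 2.21×10⁸ Pa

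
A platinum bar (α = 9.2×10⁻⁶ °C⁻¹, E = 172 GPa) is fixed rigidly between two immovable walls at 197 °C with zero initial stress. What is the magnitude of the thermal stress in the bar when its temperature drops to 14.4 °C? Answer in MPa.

σ = 289 MPa

Fully constrained: the free strain ε = αΔT is blocked, so σ = Eε = EαΔT.
|ΔT| = 182.6 K
σ = 172×10⁹ × 9.2×10⁻⁶ × 182.6 = 2.89×10⁸ Pa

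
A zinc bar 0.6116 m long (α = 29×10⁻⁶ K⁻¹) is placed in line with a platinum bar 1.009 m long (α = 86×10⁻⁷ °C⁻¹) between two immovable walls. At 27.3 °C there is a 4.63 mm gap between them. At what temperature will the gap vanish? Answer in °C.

Gap closes when ΔL₁ + ΔL₂ = 4.63 mm = 4.63×10⁻³ m
(α₁L₁ + α₂L₂)ΔT = g
α₁L₁ + α₂L₂ = 29×10⁻⁶×0.6116 + 86×10⁻⁷×1.009 = 2.64138×10⁻⁵ m/K
ΔT = 4.63×10⁻³ / 2.64138×10⁻⁵ = 175.29 K
T = 27.3 + 175.29 = 202.59 °C

T = 203 °C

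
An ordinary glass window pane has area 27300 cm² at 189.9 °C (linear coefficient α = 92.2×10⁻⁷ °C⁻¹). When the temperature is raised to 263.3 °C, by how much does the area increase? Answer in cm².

Area coefficient ≈ 2α; |ΔT| = 73.4 K
ΔA = 2αA₀ΔT = 2(92.2×10⁻⁷)(27300)(73.4) = 37.0 cm²

ΔA = 37.0 cm²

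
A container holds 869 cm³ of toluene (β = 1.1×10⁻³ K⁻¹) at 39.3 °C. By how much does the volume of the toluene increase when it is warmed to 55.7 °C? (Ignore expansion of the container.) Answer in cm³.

|ΔT| = |55.7 − 39.3| = 16.4 K
ΔV = βV₀ΔT = (1.1×10⁻³)(869)(16.4) = 15.7 cm³

ΔV = 15.7 cm³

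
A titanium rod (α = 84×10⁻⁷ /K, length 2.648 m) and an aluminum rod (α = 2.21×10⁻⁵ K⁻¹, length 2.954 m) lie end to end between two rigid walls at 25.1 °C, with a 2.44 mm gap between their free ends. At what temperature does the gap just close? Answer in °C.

T = 53.0 °C

α₁L₁ = 2.22432×10⁻⁵ m/K, α₂L₂ = 6.52834×10⁻⁵ m/K → total 8.75266×10⁻⁵ m/K
ΔT = g/(α₁L₁+α₂L₂) = 2.44×10⁻³ / 8.75266×10⁻⁵ = 27.877 K
T = 25.1 + 27.877 = 52.977 °C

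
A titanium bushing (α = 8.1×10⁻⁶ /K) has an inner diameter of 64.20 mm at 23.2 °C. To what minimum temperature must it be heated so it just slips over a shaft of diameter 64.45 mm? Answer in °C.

T = 504 °C

Required Δd = 64.45 − 64.20 = 0.25 mm
Δd = αd₀ΔT ⇒ ΔT = Δd/(αd₀) = 0.25 / (8.1×10⁻⁶ × 64.20) = 480.75 K
T_min = 23.2 + 480.75 = 503.95 °C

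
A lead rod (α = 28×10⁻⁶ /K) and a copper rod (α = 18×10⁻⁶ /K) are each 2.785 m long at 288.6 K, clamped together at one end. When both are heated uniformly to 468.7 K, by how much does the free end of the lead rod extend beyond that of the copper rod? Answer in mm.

5.02 mm

ΔT = 180.1 K
lead: ΔL = 28×10⁻⁶ × 2.785 m × 180.1 = 1.4044×10⁻² m = 14.044 mm
copper: ΔL = 18×10⁻⁶ × 2.785 m × 180.1 = 9.0284×10⁻³ m = 9.0284 mm
difference = 14.044 − 9.0284 = 5.0156 mm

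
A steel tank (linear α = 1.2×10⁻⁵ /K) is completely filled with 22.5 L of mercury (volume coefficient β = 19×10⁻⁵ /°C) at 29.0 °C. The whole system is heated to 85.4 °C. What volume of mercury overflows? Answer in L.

0.195 L

The tank also expands: β_container ≈ 3α = 3.6×10⁻⁵ /K
Net overflow = V₀(β_liq − 3α_cont)ΔT
β − 3α = 1.90×10⁻⁴ − 3.6×10⁻⁵ = 1.54×10⁻⁴ /K; ΔT = 56.4 K
ΔV = 22.5 × 1.54×10⁻⁴ × 56.4 = 0.195 L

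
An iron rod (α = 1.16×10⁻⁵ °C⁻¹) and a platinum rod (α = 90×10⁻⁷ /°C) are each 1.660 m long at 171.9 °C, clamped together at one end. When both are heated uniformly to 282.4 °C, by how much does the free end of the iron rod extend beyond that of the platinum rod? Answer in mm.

0.477 mm

ΔT = 110.5 K
iron: ΔL = 1.16×10⁻⁵ × 1.660 m × 110.5 = 2.1278×10⁻³ m = 2.1278 mm
platinum: ΔL = 90×10⁻⁷ × 1.660 m × 110.5 = 1.6509×10⁻³ m = 1.6509 mm
difference = 2.1278 − 1.6509 = 0.4769 mm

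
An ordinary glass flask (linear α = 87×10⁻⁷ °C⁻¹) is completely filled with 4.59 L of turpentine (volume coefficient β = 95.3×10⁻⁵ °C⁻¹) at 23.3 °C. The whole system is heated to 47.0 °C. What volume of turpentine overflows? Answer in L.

0.101 L

The flask also expands: β_container ≈ 3α = 2.61×10⁻⁵ /K
Net overflow = V₀(β_liq − 3α_cont)ΔT
β − 3α = 9.53×10⁻⁴ − 2.61×10⁻⁵ = 9.269×10⁻⁴ /K; ΔT = 23.7 K
ΔV = 4.59 × 9.269×10⁻⁴ × 23.7 = 0.101 L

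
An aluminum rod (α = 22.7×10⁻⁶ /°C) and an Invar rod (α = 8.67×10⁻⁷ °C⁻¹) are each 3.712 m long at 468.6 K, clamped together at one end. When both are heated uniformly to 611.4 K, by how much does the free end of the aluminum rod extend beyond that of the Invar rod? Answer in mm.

11.6 mm

ΔT = 142.8 K
aluminum: ΔL = 22.7×10⁻⁶ × 3.712 m × 142.8 = 1.2033×10⁻² m = 12.033 mm
Invar: ΔL = 8.67×10⁻⁷ × 3.712 m × 142.8 = 4.5957×10⁻⁴ m = 0.45957 mm
difference = 12.033 − 0.45957 = 11.57343 mm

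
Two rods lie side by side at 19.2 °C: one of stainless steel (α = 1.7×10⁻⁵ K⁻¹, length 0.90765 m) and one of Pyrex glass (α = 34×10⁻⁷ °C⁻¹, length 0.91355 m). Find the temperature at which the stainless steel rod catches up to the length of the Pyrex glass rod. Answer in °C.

L₁(1 + α₁ΔT) = L₂(1 + α₂ΔT) ⇒ ΔT = (L₂ − L₁)/(α₁L₁ − α₂L₂)
L₂ − L₁ = 0.91355 − 0.90765 = 5.90×10⁻³ m
α₁L₁ − α₂L₂ = 1.7×10⁻⁵×0.90765 − 34×10⁻⁷×0.91355 = 1.232398×10⁻⁵ m/K
ΔT = 5.90×10⁻³ / 1.232398×10⁻⁵ = 478.741 K
T = 19.2 + 478.741 = 497.941 °C

T = 497.9 °C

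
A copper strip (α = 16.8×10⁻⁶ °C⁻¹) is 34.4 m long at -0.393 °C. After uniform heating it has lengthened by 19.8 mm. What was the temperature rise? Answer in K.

ΔL = αL₀ΔT ⇒ ΔT = ΔL / (αL₀)
ΔT = 19.8×10⁻³ m / (16.8×10⁻⁶ × 34.4 m) = 34.261 K

ΔT = 34.3 K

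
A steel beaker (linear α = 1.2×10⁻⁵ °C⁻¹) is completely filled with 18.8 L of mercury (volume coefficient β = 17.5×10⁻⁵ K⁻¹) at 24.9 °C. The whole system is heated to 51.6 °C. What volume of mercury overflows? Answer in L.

The beaker also expands: β_container ≈ 3α = 3.6×10⁻⁵ /K
Net overflow = V₀(β_liq − 3α_cont)ΔT
β − 3α = 1.75×10⁻⁴ − 3.6×10⁻⁵ = 1.39×10⁻⁴ /K; ΔT = 26.7 K
ΔV = 18.8 × 1.39×10⁻⁴ × 26.7 = 0.0698 L

0.0698 L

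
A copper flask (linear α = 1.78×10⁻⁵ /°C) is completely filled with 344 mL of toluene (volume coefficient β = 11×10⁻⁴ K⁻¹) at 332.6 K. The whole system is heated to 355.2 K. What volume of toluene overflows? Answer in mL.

The flask also expands: β_container ≈ 3α = 5.34×10⁻⁵ /K
Net overflow = V₀(β_liq − 3α_cont)ΔT
β − 3α = 1.10×10⁻³ − 5.34×10⁻⁵ = 1.0466×10⁻³ /K; ΔT = 22.6 K
ΔV = 344 × 1.0466×10⁻³ × 22.6 = 8.14 mL

8.14 mL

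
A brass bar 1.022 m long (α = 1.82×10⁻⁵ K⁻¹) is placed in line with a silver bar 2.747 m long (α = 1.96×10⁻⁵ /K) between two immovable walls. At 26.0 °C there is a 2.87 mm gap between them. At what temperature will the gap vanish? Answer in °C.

Gap closes when ΔL₁ + ΔL₂ = 2.87 mm = 2.87×10⁻³ m
(α₁L₁ + α₂L₂)ΔT = g
α₁L₁ + α₂L₂ = 1.82×10⁻⁵×1.022 + 1.96×10⁻⁵×2.747 = 7.24416×10⁻⁵ m/K
ΔT = 2.87×10⁻³ / 7.24416×10⁻⁵ = 39.618 K
T = 26.0 + 39.618 = 65.618 °C

T = 65.6 °C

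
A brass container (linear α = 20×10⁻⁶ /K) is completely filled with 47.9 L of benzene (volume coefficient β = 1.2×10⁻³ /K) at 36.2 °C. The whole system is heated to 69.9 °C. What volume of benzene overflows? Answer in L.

1.84 L

The container also expands: β_container ≈ 3α = 6.0×10⁻⁵ /K
Net overflow = V₀(β_liq − 3α_cont)ΔT
β − 3α = 1.20×10⁻³ − 6.0×10⁻⁵ = 1.14×10⁻³ /K; ΔT = 33.7 K
ΔV = 47.9 × 1.14×10⁻³ × 33.7 = 1.84 L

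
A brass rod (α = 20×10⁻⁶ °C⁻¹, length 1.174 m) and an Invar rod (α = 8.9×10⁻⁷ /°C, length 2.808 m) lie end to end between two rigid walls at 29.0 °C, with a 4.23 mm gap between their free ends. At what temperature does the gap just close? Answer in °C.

T = 192 °C

α₁L₁ = 2.348×10⁻⁵ m/K, α₂L₂ = 2.49912×10⁻⁶ m/K → total 2.597912×10⁻⁵ m/K
ΔT = g/(α₁L₁+α₂L₂) = 4.23×10⁻³ / 2.597912×10⁻⁵ = 162.82 K
T = 29.0 + 162.82 = 191.82 °C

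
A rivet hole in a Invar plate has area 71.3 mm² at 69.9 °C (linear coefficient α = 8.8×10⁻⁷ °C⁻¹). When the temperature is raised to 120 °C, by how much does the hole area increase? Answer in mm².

ΔA = 0.00629 mm²

Area coefficient ≈ 2α; |ΔT| = 50.1 K
ΔA = 2αA₀ΔT = 2(8.8×10⁻⁷)(71.3)(50.1) = 6.29×10⁻³ mm²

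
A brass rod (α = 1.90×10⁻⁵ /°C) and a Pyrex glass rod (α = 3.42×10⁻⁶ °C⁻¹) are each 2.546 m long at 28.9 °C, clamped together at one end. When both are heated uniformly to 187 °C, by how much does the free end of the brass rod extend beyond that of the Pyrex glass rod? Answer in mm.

ΔT = 158.1 K
brass: ΔL = 1.90×10⁻⁵ × 2.546 m × 158.1 = 7.6479×10⁻³ m = 7.6479 mm
Pyrex glass: ΔL = 3.42×10⁻⁶ × 2.546 m × 158.1 = 1.3766×10⁻³ m = 1.3766 mm
difference = 7.6479 − 1.3766 = 6.2713 mm

6.27 mm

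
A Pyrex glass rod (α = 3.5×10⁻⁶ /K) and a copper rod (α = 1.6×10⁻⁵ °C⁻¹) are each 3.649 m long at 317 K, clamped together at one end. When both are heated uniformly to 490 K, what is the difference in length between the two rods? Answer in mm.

ΔT = 173 K
Pyrex glass: ΔL = 3.5×10⁻⁶ × 3.649 m × 173 = 2.2095×10⁻³ m = 2.2095 mm
copper: ΔL = 1.6×10⁻⁵ × 3.649 m × 173 = 1.0100×10⁻² m = 10.100 mm
difference = 10.100 − 2.2095 = 7.8905 mm

7.89 mm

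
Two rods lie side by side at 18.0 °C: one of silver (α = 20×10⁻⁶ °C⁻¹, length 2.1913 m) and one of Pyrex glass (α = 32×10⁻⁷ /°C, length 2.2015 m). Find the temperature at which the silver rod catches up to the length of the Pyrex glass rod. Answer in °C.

T = 295.3 °C

L₁(1 + α₁ΔT) = L₂(1 + α₂ΔT) ⇒ ΔT = (L₂ − L₁)/(α₁L₁ − α₂L₂)
L₂ − L₁ = 2.2015 − 2.1913 = 1.02×10⁻² m
α₁L₁ − α₂L₂ = 20×10⁻⁶×2.1913 − 32×10⁻⁷×2.2015 = 3.67812×10⁻⁵ m/K
ΔT = 1.02×10⁻² / 3.67812×10⁻⁵ = 277.316 K
T = 18.0 + 277.316 = 295.316 °C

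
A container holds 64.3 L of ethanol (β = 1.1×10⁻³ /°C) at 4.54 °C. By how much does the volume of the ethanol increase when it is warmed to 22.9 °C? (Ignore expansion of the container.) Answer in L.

ΔV = 1.30 L

|ΔT| = |22.9 − 4.54| = 18.36 K
ΔV = βV₀ΔT = (1.1×10⁻³)(64.3)(18.36) = 1.30 L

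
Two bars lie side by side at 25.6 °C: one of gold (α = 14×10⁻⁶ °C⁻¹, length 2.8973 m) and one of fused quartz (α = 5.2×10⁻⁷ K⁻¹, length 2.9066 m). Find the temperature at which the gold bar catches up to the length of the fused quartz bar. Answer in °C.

Equal length when α₁L₁ΔT − α₂L₂ΔT = L₂ − L₁ = 9.30×10⁻³ m
α₁L₁ = 4.05622×10⁻⁵, α₂L₂ = 1.511432×10⁻⁶ → Δ(αL) = 3.9050768×10⁻⁵ m/K
ΔT = 9.30×10⁻³ / 3.9050768×10⁻⁵ = 238.152 K, so T = 25.6 + 238.152 = 263.752 °C

T = 263.8 °C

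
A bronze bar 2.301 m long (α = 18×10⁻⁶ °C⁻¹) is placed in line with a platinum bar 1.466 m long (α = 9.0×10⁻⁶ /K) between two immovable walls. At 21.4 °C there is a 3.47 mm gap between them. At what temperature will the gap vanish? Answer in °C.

Gap closes when ΔL₁ + ΔL₂ = 3.47 mm = 3.47×10⁻³ m
(α₁L₁ + α₂L₂)ΔT = g
α₁L₁ + α₂L₂ = 18×10⁻⁶×2.301 + 9.0×10⁻⁶×1.466 = 5.4612×10⁻⁵ m/K
ΔT = 3.47×10⁻³ / 5.4612×10⁻⁵ = 63.539 K
T = 21.4 + 63.539 = 84.939 °C

T = 84.9 °C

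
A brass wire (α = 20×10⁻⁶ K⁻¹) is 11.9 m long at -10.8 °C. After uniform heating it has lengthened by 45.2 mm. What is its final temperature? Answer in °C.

ΔL = αL₀ΔT ⇒ ΔT = ΔL / (αL₀)
ΔT = 45.2×10⁻³ m / (20×10⁻⁶ × 11.9 m) = 189.92 K
T = -10.8 + 189.92 = 179.12 °C

T = 179 °C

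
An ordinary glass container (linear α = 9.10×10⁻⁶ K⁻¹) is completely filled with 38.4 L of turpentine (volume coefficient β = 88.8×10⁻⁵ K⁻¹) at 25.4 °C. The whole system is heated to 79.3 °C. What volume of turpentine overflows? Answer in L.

The container also expands: β_container ≈ 3α = 2.73×10⁻⁵ /K
Net overflow = V₀(β_liq − 3α_cont)ΔT
β − 3α = 8.88×10⁻⁴ − 2.73×10⁻⁵ = 8.607×10⁻⁴ /K; ΔT = 53.9 K
ΔV = 38.4 × 8.607×10⁻⁴ × 53.9 = 1.78 L

1.78 L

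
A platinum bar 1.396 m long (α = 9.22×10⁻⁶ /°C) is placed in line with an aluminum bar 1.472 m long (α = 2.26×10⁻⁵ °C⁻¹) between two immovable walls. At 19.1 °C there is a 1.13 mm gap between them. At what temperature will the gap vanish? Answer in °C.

α₁L₁ = 1.287112×10⁻⁵ m/K, α₂L₂ = 3.32672×10⁻⁵ m/K → total 4.613832×10⁻⁵ m/K
ΔT = g/(α₁L₁+α₂L₂) = 1.13×10⁻³ / 4.613832×10⁻⁵ = 24.492 K
T = 19.1 + 24.492 = 43.592 °C

T = 43.6 °C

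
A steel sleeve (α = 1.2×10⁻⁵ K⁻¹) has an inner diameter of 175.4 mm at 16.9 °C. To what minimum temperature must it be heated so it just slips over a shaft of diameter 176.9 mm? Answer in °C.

T = 730 °C

Required Δd = 176.9 − 175.4 = 1.5 mm
Δd = αd₀ΔT ⇒ ΔT = Δd/(αd₀) = 1.5 / (1.2×10⁻⁵ × 175.4) = 712.66 K
T_min = 16.9 + 712.66 = 729.56 °C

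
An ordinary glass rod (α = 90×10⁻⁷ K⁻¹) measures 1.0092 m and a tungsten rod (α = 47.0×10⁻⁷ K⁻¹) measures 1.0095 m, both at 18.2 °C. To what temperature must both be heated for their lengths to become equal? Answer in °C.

Equal length when α₁L₁ΔT − α₂L₂ΔT = L₂ − L₁ = 3.00×10⁻⁴ m
α₁L₁ = 9.0828×10⁻⁶, α₂L₂ = 4.74465×10⁻⁶ → Δ(αL) = 4.33815×10⁻⁶ m/K
ΔT = 3.00×10⁻⁴ / 4.33815×10⁻⁶ = 69.1539 K, so T = 18.2 + 69.1539 = 87.3539 °C

T = 87.35 °C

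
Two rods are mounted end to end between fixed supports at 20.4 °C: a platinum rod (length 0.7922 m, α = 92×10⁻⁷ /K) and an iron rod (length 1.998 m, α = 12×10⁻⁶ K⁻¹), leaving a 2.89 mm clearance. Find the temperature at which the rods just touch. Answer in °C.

Gap closes when ΔL₁ + ΔL₂ = 2.89 mm = 2.89×10⁻³ m
(α₁L₁ + α₂L₂)ΔT = g
α₁L₁ + α₂L₂ = 92×10⁻⁷×0.7922 + 12×10⁻⁶×1.998 = 3.126424×10⁻⁵ m/K
ΔT = 2.89×10⁻³ / 3.126424×10⁻⁵ = 92.44 K
T = 20.4 + 92.44 = 112.84 °C

T = 113 °C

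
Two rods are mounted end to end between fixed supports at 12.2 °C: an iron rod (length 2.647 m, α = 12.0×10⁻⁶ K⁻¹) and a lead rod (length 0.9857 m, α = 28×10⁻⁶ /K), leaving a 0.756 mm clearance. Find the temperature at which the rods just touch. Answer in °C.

T = 24.9 °C

α₁L₁ = 3.1764×10⁻⁵ m/K, α₂L₂ = 2.75996×10⁻⁵ m/K → total 5.93636×10⁻⁵ m/K
ΔT = g/(α₁L₁+α₂L₂) = 7.56×10⁻⁴ / 5.93636×10⁻⁵ = 12.735 K
T = 12.2 + 12.735 = 24.935 °C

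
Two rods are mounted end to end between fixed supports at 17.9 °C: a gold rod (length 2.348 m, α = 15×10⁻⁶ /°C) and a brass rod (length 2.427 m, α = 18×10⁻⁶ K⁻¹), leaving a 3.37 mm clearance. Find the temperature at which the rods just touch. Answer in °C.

T = 60.6 °C

Gap closes when ΔL₁ + ΔL₂ = 3.37 mm = 3.37×10⁻³ m
(α₁L₁ + α₂L₂)ΔT = g
α₁L₁ + α₂L₂ = 15×10⁻⁶×2.348 + 18×10⁻⁶×2.427 = 7.8906×10⁻⁵ m/K
ΔT = 3.37×10⁻³ / 7.8906×10⁻⁵ = 42.709 K
T = 17.9 + 42.709 = 60.609 °C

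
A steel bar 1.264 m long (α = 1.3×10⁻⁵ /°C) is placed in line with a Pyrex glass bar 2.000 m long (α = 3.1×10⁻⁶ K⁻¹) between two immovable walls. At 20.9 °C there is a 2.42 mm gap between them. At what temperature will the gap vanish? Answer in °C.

T = 128 °C

Gap closes when ΔL₁ + ΔL₂ = 2.42 mm = 2.42×10⁻³ m
(α₁L₁ + α₂L₂)ΔT = g
α₁L₁ + α₂L₂ = 1.3×10⁻⁵×1.264 + 3.1×10⁻⁶×2.000 = 2.2632×10⁻⁵ m/K
ΔT = 2.42×10⁻³ / 2.2632×10⁻⁵ = 106.93 K
T = 20.9 + 106.93 = 127.83 °C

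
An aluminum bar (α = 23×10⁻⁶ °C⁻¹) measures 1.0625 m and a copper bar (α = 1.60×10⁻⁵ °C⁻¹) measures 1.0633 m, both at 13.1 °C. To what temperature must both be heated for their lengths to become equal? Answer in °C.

T = 120.8 °C

L₁(1 + α₁ΔT) = L₂(1 + α₂ΔT) ⇒ ΔT = (L₂ − L₁)/(α₁L₁ − α₂L₂)
L₂ − L₁ = 1.0633 − 1.0625 = 8.00×10⁻⁴ m
α₁L₁ − α₂L₂ = 23×10⁻⁶×1.0625 − 1.60×10⁻⁵×1.0633 = 7.4247×10⁻⁶ m/K
ΔT = 8.00×10⁻⁴ / 7.4247×10⁻⁶ = 107.748 K
T = 13.1 + 107.748 = 120.848 °C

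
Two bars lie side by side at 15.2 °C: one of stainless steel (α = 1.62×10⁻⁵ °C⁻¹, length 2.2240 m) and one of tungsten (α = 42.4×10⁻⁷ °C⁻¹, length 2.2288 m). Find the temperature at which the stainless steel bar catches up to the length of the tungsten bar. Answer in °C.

T = 195.8 °C

Equal length when α₁L₁ΔT − α₂L₂ΔT = L₂ − L₁ = 4.80×10⁻³ m
α₁L₁ = 3.60288×10⁻⁵, α₂L₂ = 9.450112×10⁻⁶ → Δ(αL) = 2.6578688×10⁻⁵ m/K
ΔT = 4.80×10⁻³ / 2.6578688×10⁻⁵ = 180.596 K, so T = 15.2 + 180.596 = 195.796 °C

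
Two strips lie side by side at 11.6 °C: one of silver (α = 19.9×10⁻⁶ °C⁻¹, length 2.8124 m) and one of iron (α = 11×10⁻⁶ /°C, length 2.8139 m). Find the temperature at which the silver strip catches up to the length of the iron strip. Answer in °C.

T = 71.57 °C

Equal length when α₁L₁ΔT − α₂L₂ΔT = L₂ − L₁ = 1.50×10⁻³ m
α₁L₁ = 5.596676×10⁻⁵, α₂L₂ = 3.09529×10⁻⁵ → Δ(αL) = 2.501386×10⁻⁵ m/K
ΔT = 1.50×10⁻³ / 2.501386×10⁻⁵ = 59.9668 K, so T = 11.6 + 59.9668 = 71.5668 °C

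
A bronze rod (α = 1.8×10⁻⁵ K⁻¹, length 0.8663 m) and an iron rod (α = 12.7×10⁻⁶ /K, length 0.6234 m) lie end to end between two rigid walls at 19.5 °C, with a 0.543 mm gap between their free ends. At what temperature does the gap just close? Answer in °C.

T = 42.6 °C

Gap closes when ΔL₁ + ΔL₂ = 0.543 mm = 5.43×10⁻⁴ m
(α₁L₁ + α₂L₂)ΔT = g
α₁L₁ + α₂L₂ = 1.8×10⁻⁵×0.8663 + 12.7×10⁻⁶×0.6234 = 2.351058×10⁻⁵ m/K
ΔT = 5.43×10⁻⁴ / 2.351058×10⁻⁵ = 23.096 K
T = 19.5 + 23.096 = 42.596 °C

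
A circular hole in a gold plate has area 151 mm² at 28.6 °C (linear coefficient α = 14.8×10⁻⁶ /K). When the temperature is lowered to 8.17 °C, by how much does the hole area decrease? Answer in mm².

ΔA = 0.0913 mm²

Area coefficient ≈ 2α; |ΔT| = 20.43 K
ΔA = 2αA₀ΔT = 2(14.8×10⁻⁶)(151)(20.43) = 0.0913 mm²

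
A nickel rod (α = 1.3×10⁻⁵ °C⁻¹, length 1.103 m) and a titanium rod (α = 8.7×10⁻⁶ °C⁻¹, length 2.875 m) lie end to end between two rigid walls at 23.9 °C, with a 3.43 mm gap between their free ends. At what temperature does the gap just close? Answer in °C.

α₁L₁ = 1.4339×10⁻⁵ m/K, α₂L₂ = 2.50125×10⁻⁵ m/K → total 3.93515×10⁻⁵ m/K
ΔT = g/(α₁L₁+α₂L₂) = 3.43×10⁻³ / 3.93515×10⁻⁵ = 87.16 K
T = 23.9 + 87.16 = 111.06 °C

T = 111 °C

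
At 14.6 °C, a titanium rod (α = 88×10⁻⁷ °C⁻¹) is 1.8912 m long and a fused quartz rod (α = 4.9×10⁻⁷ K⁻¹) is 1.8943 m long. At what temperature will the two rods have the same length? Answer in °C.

Equal length when α₁L₁ΔT − α₂L₂ΔT = L₂ − L₁ = 3.10×10⁻³ m
α₁L₁ = 1.664256×10⁻⁵, α₂L₂ = 9.28207×10⁻⁷ → Δ(αL) = 1.5714353×10⁻⁵ m/K
ΔT = 3.10×10⁻³ / 1.5714353×10⁻⁵ = 197.272 K, so T = 14.6 + 197.272 = 211.872 °C

T = 211.9 °C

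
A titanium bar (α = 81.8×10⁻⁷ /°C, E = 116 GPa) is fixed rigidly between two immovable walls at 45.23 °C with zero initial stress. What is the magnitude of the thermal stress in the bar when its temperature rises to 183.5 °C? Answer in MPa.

σ = 131 MPa

Fully constrained: the free strain ε = αΔT is blocked, so σ = Eε = EαΔT.
|ΔT| = 138.27 K
σ = 116×10⁹ × 81.8×10⁻⁷ × 138.27 = 1.31×10⁸ Pa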